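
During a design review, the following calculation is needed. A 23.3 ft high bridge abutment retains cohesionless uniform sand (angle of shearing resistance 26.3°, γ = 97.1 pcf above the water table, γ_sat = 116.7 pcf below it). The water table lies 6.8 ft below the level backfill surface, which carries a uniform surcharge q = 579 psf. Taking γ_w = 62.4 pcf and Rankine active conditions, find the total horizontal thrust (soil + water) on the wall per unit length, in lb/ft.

21600 lb/ft

K_a = tan²(45° − φ/2) = 0.3859.
γ' = 116.7 − 62.4 = 54.30 pcf. h₂ = H − d_w = 16.5 ft.
σ'_h: at surface K_a·q = 223.5; at WT K_a(q+γd_w) = 478.3; at base K_a(q+γd_w+γ'h₂) = 824.1 psf.
P₁ = ½(223.5+478.3)×6.8 = 2386; P₂ = ½(478.3+824.1)×16.5 = 10740; P_w = ½γ_w h₂² = 8494.
Total = 2386+10740+8494 = 21620 lb/ft.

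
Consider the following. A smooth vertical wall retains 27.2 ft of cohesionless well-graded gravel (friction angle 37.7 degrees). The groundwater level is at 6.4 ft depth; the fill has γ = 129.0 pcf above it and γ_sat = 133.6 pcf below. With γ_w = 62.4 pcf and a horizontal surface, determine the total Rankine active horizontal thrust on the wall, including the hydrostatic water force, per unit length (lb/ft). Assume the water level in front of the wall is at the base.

22000 lb/ft

K_a = tan²(45° − φ/2) = 0.2411.
γ' = 133.6 − 62.4 = 71.20 pcf. Depth below WT = 20.8 ft.
σ'_h at WT = K_a γ d_w = 199.0 psf; at base = 199.0 + K_a γ' × 20.8 = 556.0 psf.
P₁ (0–6.4 ft) = ½×199.0×6.4 = 636.9. P₂ (6.4–27.2 ft) = ½(199.0+556.0)×20.8 = 7852.
P_w = ½ γ_w h₂² = 0.5×62.4×20.8² = 13500. Total = 636.9+7852+13500 = 21990 lb/ft.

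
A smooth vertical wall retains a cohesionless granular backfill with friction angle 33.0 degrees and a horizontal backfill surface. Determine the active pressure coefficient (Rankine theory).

0.295

K_a = tan²(45° − φ/2) = tan²(28.50°) = 0.2948.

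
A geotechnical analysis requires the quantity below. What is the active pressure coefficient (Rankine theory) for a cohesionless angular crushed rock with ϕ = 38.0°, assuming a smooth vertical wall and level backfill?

K_a = (1 − sin φ)/(1 + sin φ) = (1 − sin 38.0°)/(1 + sin 38.0°) = 0.2379.

0.238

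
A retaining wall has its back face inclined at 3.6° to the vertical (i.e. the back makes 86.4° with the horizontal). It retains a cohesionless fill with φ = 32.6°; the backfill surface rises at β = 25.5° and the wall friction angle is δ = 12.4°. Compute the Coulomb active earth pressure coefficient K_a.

K_a = sin²(α+φ) / [sin²α · sin(α−δ) · (1 + √{sin(φ+δ)sin(φ−β) / (sin(α−δ)sin(α+β))})²].
With α = 86.4°, φ = 32.6°, δ = 12.4°, β = 25.5°: K_a = 0.4634.

0.463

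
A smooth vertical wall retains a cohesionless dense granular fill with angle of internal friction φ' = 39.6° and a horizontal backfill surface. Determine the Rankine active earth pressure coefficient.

K_a = tan²(45° − φ/2) = tan²(25.20°) = 0.2214.

0.221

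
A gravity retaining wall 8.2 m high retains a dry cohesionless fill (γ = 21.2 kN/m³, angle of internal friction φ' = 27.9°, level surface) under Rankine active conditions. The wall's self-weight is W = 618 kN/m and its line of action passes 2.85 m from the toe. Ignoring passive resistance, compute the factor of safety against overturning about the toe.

K_a = tan²(45° − 27.9°/2) = 0.3625.
P_a = ½K_aγH² = 0.5×0.3625×21.2×8.2² = 258.3 kN/m, acting at H/3 = 2.733 m above the base.
Overturning moment M_o = P_a × H/3 = 258.3 × 2.733 = 706.1.
Resisting moment M_r = W × 2.85 = 618 × 2.85 = 1761.
FS_overturning = M_r/M_o = 1761/706.1 = 2.494.

2.49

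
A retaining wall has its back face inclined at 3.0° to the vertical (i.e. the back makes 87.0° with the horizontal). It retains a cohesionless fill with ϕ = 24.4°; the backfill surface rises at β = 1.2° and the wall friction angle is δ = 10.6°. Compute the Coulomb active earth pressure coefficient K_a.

0.407

K_a = sin²(α+φ) / [sin²α · sin(α−δ) · (1 + √{sin(φ+δ)sin(φ−β) / (sin(α−δ)sin(α+β))})²].
With α = 87.0°, φ = 24.4°, δ = 10.6°, β = 1.2°: K_a = 0.4070.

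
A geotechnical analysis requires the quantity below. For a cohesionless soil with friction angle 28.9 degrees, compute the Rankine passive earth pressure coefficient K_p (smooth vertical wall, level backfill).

2.87

K_p = (1 + sin φ)/(1 − sin φ) = tan²(45° + 28.9°/2) = 2.871.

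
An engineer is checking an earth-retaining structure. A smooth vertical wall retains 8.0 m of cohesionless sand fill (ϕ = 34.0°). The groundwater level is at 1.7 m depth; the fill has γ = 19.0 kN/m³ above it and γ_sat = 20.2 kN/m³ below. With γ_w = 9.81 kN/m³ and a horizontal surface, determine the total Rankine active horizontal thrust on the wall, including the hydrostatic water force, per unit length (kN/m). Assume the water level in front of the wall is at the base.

K_a = tan²(45° − φ/2) = 0.2827.
γ' = 20.2 − 9.81 = 10.39 kN/m³. Depth below WT = 6.3 m.
σ'_h at WT = K_a γ d_w = 9.132 kPa; at base = 9.132 + K_a γ' × 6.3 = 27.64 kPa.
P₁ (0–1.7 m) = ½×9.132×1.7 = 7.762. P₂ (1.7–8.0 m) = ½(9.132+27.64)×6.3 = 115.8.
P_w = ½ γ_w h₂² = 0.5×9.81×6.3² = 194.7. Total = 7.762+115.8+194.7 = 318.3 kN/m.

318 kN/m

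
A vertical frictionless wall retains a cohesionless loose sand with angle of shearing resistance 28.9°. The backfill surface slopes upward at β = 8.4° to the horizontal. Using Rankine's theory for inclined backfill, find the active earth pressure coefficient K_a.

0.361

K_a = cos β · (cos β − √(cos²β − cos²φ)) / (cos β + √(cos²β − cos²φ)).
cos β = 0.9893, cos φ = 0.8755, √(cos²β − cos²φ) = 0.4607.
K_a = 0.9893 × (0.9893 − 0.4607)/(0.9893 + 0.4607) = 0.3607.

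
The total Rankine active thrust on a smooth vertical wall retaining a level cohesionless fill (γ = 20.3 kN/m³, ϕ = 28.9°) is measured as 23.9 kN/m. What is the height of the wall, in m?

2.60 m

K_a = 0.3484. P_a = ½ K_a γ H² ⇒ H = √(2P_a/(K_a γ)).
H = √(2×23.9/(0.3484×20.3)) = 2.600 m.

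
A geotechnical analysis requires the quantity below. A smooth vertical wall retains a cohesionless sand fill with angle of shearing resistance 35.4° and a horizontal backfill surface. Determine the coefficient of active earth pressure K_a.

K_a = (1 − sin φ)/(1 + sin φ) = (1 − sin 35.4°)/(1 + sin 35.4°) = 0.2664.

0.266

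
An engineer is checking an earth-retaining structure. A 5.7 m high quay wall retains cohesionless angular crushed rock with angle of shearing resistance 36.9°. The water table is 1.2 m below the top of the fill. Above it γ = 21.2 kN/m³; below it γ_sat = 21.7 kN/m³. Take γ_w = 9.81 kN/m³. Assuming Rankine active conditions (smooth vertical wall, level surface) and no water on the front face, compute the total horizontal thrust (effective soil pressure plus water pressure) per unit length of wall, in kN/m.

162 kN/m

K_a = tan²(45° − φ/2) = 0.2497.
γ' = 21.7 − 9.81 = 11.89 kN/m³. Depth below WT = 4.5 m.
σ'_h at WT = K_a γ d_w = 6.352 kPa; at base = 6.352 + K_a γ' × 4.5 = 19.71 kPa.
P₁ (0–1.2 m) = ½×6.352×1.2 = 3.811. P₂ (1.2–5.7 m) = ½(6.352+19.71)×4.5 = 58.64.
P_w = ½ γ_w h₂² = 0.5×9.81×4.5² = 99.33. Total = 3.811+58.64+99.33 = 161.8 kN/m.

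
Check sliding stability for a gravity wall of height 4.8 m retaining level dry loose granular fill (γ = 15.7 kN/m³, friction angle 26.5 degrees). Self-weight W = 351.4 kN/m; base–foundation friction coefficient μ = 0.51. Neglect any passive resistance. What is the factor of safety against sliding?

K_a = tan²(45° − 26.5°/2) = 0.3829.
P_a = ½K_aγH² = 0.5×0.3829×15.7×4.8² = 69.26 kN/m, acting at H/3 = 1.600 m above the base.
FS_sliding = μW / P_a = 0.51×351.4 / 69.26 = 2.588.

2.59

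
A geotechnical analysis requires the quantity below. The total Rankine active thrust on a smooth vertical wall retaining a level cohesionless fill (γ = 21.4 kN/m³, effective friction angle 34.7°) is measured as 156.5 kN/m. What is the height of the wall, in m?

K_a = 0.2745. P_a = ½ K_a γ H² ⇒ H = √(2P_a/(K_a γ)).
H = √(2×156.5/(0.2745×21.4)) = 7.300 m.

7.30 m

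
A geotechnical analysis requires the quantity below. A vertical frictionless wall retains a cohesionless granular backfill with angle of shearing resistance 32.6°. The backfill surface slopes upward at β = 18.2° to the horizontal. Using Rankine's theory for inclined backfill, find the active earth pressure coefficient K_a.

0.349

K_a = cos β · (cos β − √(cos²β − cos²φ)) / (cos β + √(cos²β − cos²φ)).
cos β = 0.9500, cos φ = 0.8425, √(cos²β − cos²φ) = 0.4390.
K_a = 0.9500 × (0.9500 − 0.4390)/(0.9500 + 0.4390) = 0.3495.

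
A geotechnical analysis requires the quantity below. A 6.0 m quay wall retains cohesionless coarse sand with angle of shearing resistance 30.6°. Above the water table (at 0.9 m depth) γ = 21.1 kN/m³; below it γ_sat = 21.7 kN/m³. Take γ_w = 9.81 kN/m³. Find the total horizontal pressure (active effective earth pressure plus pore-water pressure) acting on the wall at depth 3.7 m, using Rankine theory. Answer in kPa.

44.5 kPa

K_a = (1 − sin φ)/(1 + sin φ) = 0.3253.
γ' = 21.7 − 9.81 = 11.89 kN/m³.
Effective vertical stress at 3.7 m: σ'_v = 21.1×0.9 + 11.89×2.80 = 52.28 kPa.
σ'_h = K_a σ'_v = 0.3253 × 52.28 = 17.01 kPa; u = γ_w × 2.80 = 27.47 kPa.
Total σ_h = 17.01 + 27.47 = 44.48 kPa.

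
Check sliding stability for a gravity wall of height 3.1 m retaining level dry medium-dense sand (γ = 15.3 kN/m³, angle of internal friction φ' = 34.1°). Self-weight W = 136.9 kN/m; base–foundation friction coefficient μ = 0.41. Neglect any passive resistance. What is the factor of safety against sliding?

K_a = tan²(45° − 34.1°/2) = 0.2815.
P_a = ½K_aγH² = 0.5×0.2815×15.3×3.1² = 20.70 kN/m, acting at H/3 = 1.033 m above the base.
FS_sliding = μW / P_a = 0.41×136.9 / 20.70 = 2.712.

2.71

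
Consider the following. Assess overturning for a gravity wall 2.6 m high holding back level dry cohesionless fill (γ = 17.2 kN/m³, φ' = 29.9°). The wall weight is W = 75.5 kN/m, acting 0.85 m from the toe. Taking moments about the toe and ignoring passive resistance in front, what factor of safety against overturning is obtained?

3.81

K_a = tan²(45° − 29.9°/2) = 0.3347.
P_a = ½K_aγH² = 0.5×0.3347×17.2×2.6² = 19.46 kN/m, acting at H/3 = 0.8667 m above the base.
Overturning moment M_o = P_a × H/3 = 19.46 × 0.8667 = 16.86.
Resisting moment M_r = W × 0.85 = 75.5 × 0.85 = 64.17.
FS_overturning = M_r/M_o = 64.17/16.86 = 3.806.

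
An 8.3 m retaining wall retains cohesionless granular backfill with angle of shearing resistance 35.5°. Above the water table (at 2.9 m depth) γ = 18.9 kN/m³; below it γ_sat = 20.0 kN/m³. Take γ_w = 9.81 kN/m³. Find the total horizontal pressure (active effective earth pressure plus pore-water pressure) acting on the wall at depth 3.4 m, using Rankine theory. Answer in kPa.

K_a = (1 − sin φ)/(1 + sin φ) = 0.2653.
γ' = 20.0 − 9.81 = 10.19 kN/m³.
Effective vertical stress at 3.4 m: σ'_v = 18.9×2.9 + 10.19×0.500 = 59.90 kPa.
σ'_h = K_a σ'_v = 0.2653 × 59.90 = 15.89 kPa; u = γ_w × 0.500 = 4.905 kPa.
Total σ_h = 15.89 + 4.905 = 20.80 kPa.

20.8 kPa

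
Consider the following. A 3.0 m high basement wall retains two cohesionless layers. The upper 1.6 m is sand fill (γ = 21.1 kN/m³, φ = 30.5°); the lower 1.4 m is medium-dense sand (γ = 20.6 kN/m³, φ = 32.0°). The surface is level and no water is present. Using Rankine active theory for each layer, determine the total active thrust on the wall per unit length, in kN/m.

K_a1 = tan²(45°−30.5°/2) = 0.3267; K_a2 = tan²(45°−32.0°/2) = 0.3073.
Layer 1: σ at base = K_a1 γ₁ h₁ = 11.03 kPa; P₁ = ½×11.03×1.6 = 8.823.
Layer 2: σ_v at top = γ₁h₁ = 33.76; σ_h top = K_a2×33.76 = 10.37; σ_h base = K_a2×(33.76+20.6×1.4) = 19.23.
P₂ = ½(10.37+19.23)×1.4 = 20.73. Total P_a = 8.823+20.73 = 29.55 kN/m.

29.5 kN/m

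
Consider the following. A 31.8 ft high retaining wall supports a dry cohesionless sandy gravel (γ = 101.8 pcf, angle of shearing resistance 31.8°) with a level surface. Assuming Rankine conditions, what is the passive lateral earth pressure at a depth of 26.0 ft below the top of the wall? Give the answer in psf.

K_p = (1 + sin φ)/(1 − sin φ) = 3.228.
σ_h = K_p γ z = 3.228 × 101.8 × 26.0 = 8544 psf.

8540 psf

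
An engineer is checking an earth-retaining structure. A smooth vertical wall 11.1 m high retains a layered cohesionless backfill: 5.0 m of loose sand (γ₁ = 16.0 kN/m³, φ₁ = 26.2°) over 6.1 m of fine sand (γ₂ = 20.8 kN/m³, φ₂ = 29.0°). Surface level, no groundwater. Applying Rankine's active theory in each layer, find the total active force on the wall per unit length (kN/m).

K_a1 = tan²(45°−26.2°/2) = 0.3874; K_a2 = tan²(45°−29.0°/2) = 0.3470.
Layer 1: σ at base = K_a1 γ₁ h₁ = 31.00 kPa; P₁ = ½×31.00×5.0 = 77.49.
Layer 2: σ_v at top = γ₁h₁ = 80.00; σ_h top = K_a2×80.00 = 27.76; σ_h base = K_a2×(80.00+20.8×6.1) = 71.78.
P₂ = ½(27.76+71.78)×6.1 = 303.6. Total P_a = 77.49+303.6 = 381.1 kN/m.

381 kN/m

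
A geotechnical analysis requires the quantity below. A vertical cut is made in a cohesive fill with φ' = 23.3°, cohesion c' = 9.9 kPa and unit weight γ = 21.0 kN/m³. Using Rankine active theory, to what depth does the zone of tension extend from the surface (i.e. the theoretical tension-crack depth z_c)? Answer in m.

K_a = tan²(45° − 23.3°/2) = 0.4331; √K_a = 0.6581.
The active pressure is zero where K_a γ z = 2c√K_a, so z_c = 2c/(γ√K_a) = 2×9.9/(21.0×0.6581) = 1.433 m.

1.43 m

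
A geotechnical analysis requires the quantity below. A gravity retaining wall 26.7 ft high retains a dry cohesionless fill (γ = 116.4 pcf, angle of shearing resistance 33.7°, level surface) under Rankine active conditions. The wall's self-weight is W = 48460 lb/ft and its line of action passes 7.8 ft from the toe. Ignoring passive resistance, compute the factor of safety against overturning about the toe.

K_a = tan²(45° − 33.7°/2) = 0.2863.
P_a = ½K_aγH² = 0.5×0.2863×116.4×26.7² = 11880 lb/ft, acting at H/3 = 8.900 ft above the base.
Overturning moment M_o = P_a × H/3 = 11880 × 8.900 = 105700.
Resisting moment M_r = W × 7.8 = 48460 × 7.8 = 378000.
FS_overturning = M_r/M_o = 378000/105700 = 3.575.

3.58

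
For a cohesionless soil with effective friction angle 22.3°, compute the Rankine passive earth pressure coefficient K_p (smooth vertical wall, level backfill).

2.22

K_p = (1 + sin φ)/(1 − sin φ) = tan²(45° + 22.3°/2) = 2.223.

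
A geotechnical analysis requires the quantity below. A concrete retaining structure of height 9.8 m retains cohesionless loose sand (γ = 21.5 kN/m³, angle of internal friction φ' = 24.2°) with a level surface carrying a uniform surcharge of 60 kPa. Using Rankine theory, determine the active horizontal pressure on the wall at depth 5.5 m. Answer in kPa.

74.6 kPa

K_a = (1 − sin φ)/(1 + sin φ) = 0.4185.
σ_v = γz + q = 21.5 × 5.5 + 60 = 178.2 kPa.
σ_h = K_a σ_v = 0.4185 × 178.2 = 74.60 kPa.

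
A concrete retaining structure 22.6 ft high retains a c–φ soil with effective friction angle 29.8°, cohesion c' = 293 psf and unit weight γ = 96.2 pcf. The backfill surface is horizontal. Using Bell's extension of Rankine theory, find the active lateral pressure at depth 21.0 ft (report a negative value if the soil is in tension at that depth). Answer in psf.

K_a = (1 − sin φ)/(1 + sin φ) = 0.3360.
σ_a = K_a γ z − 2c√K_a = 0.3360×96.2×21.0 − 2×293×0.5797 = 339.2 psf.

339 psf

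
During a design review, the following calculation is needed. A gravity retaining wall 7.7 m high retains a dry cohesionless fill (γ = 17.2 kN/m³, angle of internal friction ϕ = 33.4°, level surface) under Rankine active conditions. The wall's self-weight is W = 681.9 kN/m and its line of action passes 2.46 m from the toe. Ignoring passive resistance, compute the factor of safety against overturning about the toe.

4.42

K_a = tan²(45° − 33.4°/2) = 0.2899.
P_a = ½K_aγH² = 0.5×0.2899×17.2×7.7² = 147.8 kN/m, acting at H/3 = 2.567 m above the base.
Overturning moment M_o = P_a × H/3 = 147.8 × 2.567 = 379.4.
Resisting moment M_r = W × 2.46 = 681.9 × 2.46 = 1677.
FS_overturning = M_r/M_o = 1677/379.4 = 4.421.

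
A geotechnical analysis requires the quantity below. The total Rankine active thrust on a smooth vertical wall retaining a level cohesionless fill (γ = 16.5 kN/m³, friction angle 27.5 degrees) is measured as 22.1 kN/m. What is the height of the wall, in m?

K_a = 0.3682. P_a = ½ K_a γ H² ⇒ H = √(2P_a/(K_a γ)).
H = √(2×22.1/(0.3682×16.5)) = 2.697 m.

2.70 m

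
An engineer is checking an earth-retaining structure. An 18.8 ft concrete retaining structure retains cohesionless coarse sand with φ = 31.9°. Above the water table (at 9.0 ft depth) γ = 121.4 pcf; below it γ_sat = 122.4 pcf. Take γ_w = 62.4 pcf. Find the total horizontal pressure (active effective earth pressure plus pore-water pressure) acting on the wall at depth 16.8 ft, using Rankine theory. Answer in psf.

K_a = (1 − sin φ)/(1 + sin φ) = 0.3085.
γ' = 122.4 − 62.4 = 60.00 pcf.
Effective vertical stress at 16.8 ft: σ'_v = 121.4×9.0 + 60.00×7.80 = 1561 psf.
σ'_h = K_a σ'_v = 0.3085 × 1561 = 481.5 psf; u = γ_w × 7.80 = 486.7 psf.
Total σ_h = 481.5 + 486.7 = 968.2 psf.

968 psf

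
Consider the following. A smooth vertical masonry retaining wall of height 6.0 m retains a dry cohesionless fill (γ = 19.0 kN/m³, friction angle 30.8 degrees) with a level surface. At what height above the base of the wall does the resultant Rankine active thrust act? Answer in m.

K_a = 0.3227.
The pressure distribution is triangular, so the resultant acts at H/3 above the base = 6.0/3 = 2.000 m.

2.00 m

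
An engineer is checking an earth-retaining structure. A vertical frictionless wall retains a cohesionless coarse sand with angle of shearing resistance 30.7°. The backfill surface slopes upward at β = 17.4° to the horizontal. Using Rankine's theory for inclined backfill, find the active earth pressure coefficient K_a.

0.377

K_a = cos β · (cos β − √(cos²β − cos²φ)) / (cos β + √(cos²β − cos²φ)).
cos β = 0.9542, cos φ = 0.8599, √(cos²β − cos²φ) = 0.4138.
K_a = 0.9542 × (0.9542 − 0.4138)/(0.9542 + 0.4138) = 0.3770.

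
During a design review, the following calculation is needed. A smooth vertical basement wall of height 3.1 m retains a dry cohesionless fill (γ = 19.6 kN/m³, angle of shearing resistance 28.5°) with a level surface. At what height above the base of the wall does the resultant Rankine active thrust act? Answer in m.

1.03 m

K_a = 0.3540.
The pressure distribution is triangular, so the resultant acts at H/3 above the base = 3.1/3 = 1.033 m.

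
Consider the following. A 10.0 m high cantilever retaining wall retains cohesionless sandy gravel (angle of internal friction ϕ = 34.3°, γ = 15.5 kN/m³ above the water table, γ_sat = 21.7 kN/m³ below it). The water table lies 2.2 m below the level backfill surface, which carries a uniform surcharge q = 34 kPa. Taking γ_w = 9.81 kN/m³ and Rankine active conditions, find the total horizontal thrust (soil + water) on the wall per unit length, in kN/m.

K_a = tan²(45° − φ/2) = 0.2792.
γ' = 21.7 − 9.81 = 11.89 kN/m³. h₂ = H − d_w = 7.8 m.
σ'_h: at surface K_a·q = 9.491; at WT K_a(q+γd_w) = 19.01; at base K_a(q+γd_w+γ'h₂) = 44.90 kPa.
P₁ = ½(9.491+19.01)×2.2 = 31.35; P₂ = ½(19.01+44.90)×7.8 = 249.3; P_w = ½γ_w h₂² = 298.4.
Total = 31.35+249.3+298.4 = 579.0 kN/m.

579 kN/m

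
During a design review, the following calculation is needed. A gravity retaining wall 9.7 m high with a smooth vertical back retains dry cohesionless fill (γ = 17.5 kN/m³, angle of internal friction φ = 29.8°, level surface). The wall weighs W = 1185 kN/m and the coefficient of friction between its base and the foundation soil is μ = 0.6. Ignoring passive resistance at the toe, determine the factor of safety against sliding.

2.57

K_a = tan²(45° − 29.8°/2) = 0.3360.
P_a = ½K_aγH² = 0.5×0.3360×17.5×9.7² = 276.6 kN/m, acting at H/3 = 3.233 m above the base.
FS_sliding = μW / P_a = 0.6×1185 / 276.6 = 2.570.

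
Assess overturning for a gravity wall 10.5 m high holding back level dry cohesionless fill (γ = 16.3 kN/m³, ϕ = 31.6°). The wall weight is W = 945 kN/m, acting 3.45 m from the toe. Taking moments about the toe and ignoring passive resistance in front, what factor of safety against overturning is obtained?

3.32

K_a = tan²(45° − 31.6°/2) = 0.3123.
P_a = ½K_aγH² = 0.5×0.3123×16.3×10.5² = 280.7 kN/m, acting at H/3 = 3.500 m above the base.
Overturning moment M_o = P_a × H/3 = 280.7 × 3.500 = 982.3.
Resisting moment M_r = W × 3.45 = 945 × 3.45 = 3260.
FS_overturning = M_r/M_o = 3260/982.3 = 3.319.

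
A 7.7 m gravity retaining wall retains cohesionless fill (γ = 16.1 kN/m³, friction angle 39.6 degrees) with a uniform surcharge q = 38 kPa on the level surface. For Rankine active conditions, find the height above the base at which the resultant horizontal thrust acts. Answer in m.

3.05 m

K_a = 0.2214.
Triangular part P₁ = ½K_aγH² = 105.7 at H/3 = 2.567 m; rectangular part P₂ = K_a q H = 64.79 at H/2 = 3.850 m.
ȳ = (P₁·2.567 + P₂·3.850)/(P₁+P₂) = 3.054 m.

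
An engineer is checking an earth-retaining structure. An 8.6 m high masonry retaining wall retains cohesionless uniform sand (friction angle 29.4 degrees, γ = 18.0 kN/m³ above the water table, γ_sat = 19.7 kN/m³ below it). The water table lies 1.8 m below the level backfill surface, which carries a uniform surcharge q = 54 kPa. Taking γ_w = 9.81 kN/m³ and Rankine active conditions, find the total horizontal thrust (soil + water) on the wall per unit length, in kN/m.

K_a = tan²(45° − φ/2) = 0.3415.
γ' = 19.7 − 9.81 = 9.890 kN/m³. h₂ = H − d_w = 6.8 m.
σ'_h: at surface K_a·q = 18.44; at WT K_a(q+γd_w) = 29.50; at base K_a(q+γd_w+γ'h₂) = 52.47 kPa.
P₁ = ½(18.44+29.50)×1.8 = 43.15; P₂ = ½(29.50+52.47)×6.8 = 278.7; P_w = ½γ_w h₂² = 226.8.
Total = 43.15+278.7+226.8 = 548.7 kN/m.

549 kN/m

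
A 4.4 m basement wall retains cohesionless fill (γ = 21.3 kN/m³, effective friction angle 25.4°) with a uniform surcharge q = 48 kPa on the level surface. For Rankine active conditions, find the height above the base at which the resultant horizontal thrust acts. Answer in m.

K_a = 0.3996.
Triangular part P₁ = ½K_aγH² = 82.40 at H/3 = 1.467 m; rectangular part P₂ = K_a q H = 84.40 at H/2 = 2.200 m.
ȳ = (P₁·1.467 + P₂·2.200)/(P₁+P₂) = 1.838 m.

1.84 m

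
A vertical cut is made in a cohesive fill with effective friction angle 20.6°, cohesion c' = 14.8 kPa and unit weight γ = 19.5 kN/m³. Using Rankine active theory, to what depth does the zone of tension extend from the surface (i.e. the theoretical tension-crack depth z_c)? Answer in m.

2.19 m

K_a = tan²(45° − 20.6°/2) = 0.4795; √K_a = 0.6924.
The active pressure is zero where K_a γ z = 2c√K_a, so z_c = 2c/(γ√K_a) = 2×14.8/(19.5×0.6924) = 2.192 m.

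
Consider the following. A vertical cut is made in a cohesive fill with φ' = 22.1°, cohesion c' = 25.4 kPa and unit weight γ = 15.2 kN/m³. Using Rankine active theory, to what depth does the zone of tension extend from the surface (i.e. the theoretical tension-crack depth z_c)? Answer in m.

K_a = tan²(45° − 22.1°/2) = 0.4533; √K_a = 0.6732.
The active pressure is zero where K_a γ z = 2c√K_a, so z_c = 2c/(γ√K_a) = 2×25.4/(15.2×0.6732) = 4.964 m.

4.96 m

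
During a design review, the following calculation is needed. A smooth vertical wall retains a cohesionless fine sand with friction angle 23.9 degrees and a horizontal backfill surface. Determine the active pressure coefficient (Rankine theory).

K_a = tan²(45° − φ/2) = tan²(33.05°) = 0.4233.

0.423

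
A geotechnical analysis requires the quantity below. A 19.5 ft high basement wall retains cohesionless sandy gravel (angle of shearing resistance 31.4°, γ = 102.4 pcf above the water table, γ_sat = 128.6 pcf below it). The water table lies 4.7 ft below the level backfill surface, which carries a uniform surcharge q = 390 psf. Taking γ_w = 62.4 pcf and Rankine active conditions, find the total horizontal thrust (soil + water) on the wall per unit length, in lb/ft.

14100 lb/ft

K_a = tan²(45° − φ/2) = 0.3149.
γ' = 128.6 − 62.4 = 66.20 pcf. h₂ = H − d_w = 14.8 ft.
σ'_h: at surface K_a·q = 122.8; at WT K_a(q+γd_w) = 274.4; at base K_a(q+γd_w+γ'h₂) = 582.9 psf.
P₁ = ½(122.8+274.4)×4.7 = 933.4; P₂ = ½(274.4+582.9)×14.8 = 6344; P_w = ½γ_w h₂² = 6834.
Total = 933.4+6344+6834 = 14110 lb/ft.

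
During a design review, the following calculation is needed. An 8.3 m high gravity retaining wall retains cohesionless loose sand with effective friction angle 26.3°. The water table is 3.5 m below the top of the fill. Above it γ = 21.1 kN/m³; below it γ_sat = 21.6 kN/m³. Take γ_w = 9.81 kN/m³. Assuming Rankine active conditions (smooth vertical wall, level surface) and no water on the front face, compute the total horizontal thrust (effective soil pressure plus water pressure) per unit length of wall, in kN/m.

K_a = tan²(45° − φ/2) = 0.3859.
γ' = 21.6 − 9.81 = 11.79 kN/m³. Depth below WT = 4.8 m.
σ'_h at WT = K_a γ d_w = 28.50 kPa; at base = 28.50 + K_a γ' × 4.8 = 50.34 kPa.
P₁ (0–3.5 m) = ½×28.50×3.5 = 49.88. P₂ (3.5–8.3 m) = ½(28.50+50.34)×4.8 = 189.2.
P_w = ½ γ_w h₂² = 0.5×9.81×4.8² = 113.0. Total = 49.88+189.2+113.0 = 352.1 kN/m.

352 kN/m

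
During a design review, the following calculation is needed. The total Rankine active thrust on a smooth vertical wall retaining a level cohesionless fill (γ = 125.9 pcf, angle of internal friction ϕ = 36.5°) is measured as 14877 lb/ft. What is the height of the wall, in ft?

K_a = 0.2541. P_a = ½ K_a γ H² ⇒ H = √(2P_a/(K_a γ)).
H = √(2×14877/(0.2541×125.9)) = 30.50 ft.

30.5 ft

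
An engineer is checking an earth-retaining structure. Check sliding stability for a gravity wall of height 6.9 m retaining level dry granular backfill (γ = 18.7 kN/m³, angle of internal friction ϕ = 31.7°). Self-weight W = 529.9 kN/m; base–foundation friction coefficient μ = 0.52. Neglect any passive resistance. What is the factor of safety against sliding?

K_a = tan²(45° − 31.7°/2) = 0.3111.
P_a = ½K_aγH² = 0.5×0.3111×18.7×6.9² = 138.5 kN/m, acting at H/3 = 2.300 m above the base.
FS_sliding = μW / P_a = 0.52×529.9 / 138.5 = 1.990.

1.99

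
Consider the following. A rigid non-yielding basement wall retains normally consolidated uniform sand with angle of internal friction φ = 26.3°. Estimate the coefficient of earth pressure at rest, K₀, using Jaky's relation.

0.557

K₀ = 1 − sin φ' = 1 − sin 26.3° = 0.5569.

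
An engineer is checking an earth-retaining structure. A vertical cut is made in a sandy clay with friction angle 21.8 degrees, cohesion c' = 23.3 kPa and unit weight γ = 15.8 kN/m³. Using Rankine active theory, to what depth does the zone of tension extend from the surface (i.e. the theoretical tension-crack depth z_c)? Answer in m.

4.36 m

K_a = tan²(45° − 21.8°/2) = 0.4584; √K_a = 0.6771.
The active pressure is zero where K_a γ z = 2c√K_a, so z_c = 2c/(γ√K_a) = 2×23.3/(15.8×0.6771) = 4.356 m.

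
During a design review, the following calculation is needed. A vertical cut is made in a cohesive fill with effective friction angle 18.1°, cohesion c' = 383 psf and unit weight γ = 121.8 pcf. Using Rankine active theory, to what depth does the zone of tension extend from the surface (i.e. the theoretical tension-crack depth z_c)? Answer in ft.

8.67 ft

K_a = tan²(45° − 18.1°/2) = 0.5259; √K_a = 0.7252.
The active pressure is zero where K_a γ z = 2c√K_a, so z_c = 2c/(γ√K_a) = 2×383/(121.8×0.7252) = 8.672 ft.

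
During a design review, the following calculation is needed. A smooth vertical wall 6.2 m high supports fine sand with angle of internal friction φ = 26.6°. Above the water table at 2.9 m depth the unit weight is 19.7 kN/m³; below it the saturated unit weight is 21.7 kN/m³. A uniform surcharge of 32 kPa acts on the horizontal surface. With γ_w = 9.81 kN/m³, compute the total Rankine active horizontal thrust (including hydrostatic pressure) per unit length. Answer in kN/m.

K_a = tan²(45° − φ/2) = 0.3814.
γ' = 21.7 − 9.81 = 11.89 kN/m³. h₂ = H − d_w = 3.3 m.
σ'_h: at surface K_a·q = 12.21; at WT K_a(q+γd_w) = 34.00; at base K_a(q+γd_w+γ'h₂) = 48.96 kPa.
P₁ = ½(12.21+34.00)×2.9 = 67.00; P₂ = ½(34.00+48.96)×3.3 = 136.9; P_w = ½γ_w h₂² = 53.42.
Total = 67.00+136.9+53.42 = 257.3 kN/m.

257 kN/m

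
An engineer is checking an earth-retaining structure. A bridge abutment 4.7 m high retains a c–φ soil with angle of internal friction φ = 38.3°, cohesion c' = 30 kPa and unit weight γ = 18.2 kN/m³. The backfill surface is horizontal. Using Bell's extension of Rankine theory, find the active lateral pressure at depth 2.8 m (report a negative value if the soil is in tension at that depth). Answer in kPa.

-17.1 kPa

K_a = (1 − sin φ)/(1 + sin φ) = 0.2347.
σ_a = K_a γ z − 2c√K_a = 0.2347×18.2×2.8 − 2×30×0.4845 = -17.11 kPa.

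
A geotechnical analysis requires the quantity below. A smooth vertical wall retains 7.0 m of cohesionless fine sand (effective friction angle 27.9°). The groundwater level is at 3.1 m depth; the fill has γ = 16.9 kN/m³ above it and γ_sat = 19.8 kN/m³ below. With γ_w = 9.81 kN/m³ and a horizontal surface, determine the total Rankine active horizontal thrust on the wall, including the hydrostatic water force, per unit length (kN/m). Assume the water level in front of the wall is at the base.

K_a = tan²(45° − φ/2) = 0.3625.
γ' = 19.8 − 9.81 = 9.990 kN/m³. Depth below WT = 3.9 m.
σ'_h at WT = K_a γ d_w = 18.99 kPa; at base = 18.99 + K_a γ' × 3.9 = 33.11 kPa.
P₁ (0–3.1 m) = ½×18.99×3.1 = 29.43. P₂ (3.1–7.0 m) = ½(18.99+33.11)×3.9 = 101.6.
P_w = ½ γ_w h₂² = 0.5×9.81×3.9² = 74.61. Total = 29.43+101.6+74.61 = 205.6 kN/m.

206 kN/m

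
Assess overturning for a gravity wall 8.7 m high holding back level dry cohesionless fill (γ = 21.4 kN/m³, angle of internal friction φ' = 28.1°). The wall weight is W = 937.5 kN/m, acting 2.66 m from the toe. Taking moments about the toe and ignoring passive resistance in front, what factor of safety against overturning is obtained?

2.95

K_a = tan²(45° − 28.1°/2) = 0.3596.
P_a = ½K_aγH² = 0.5×0.3596×21.4×8.7² = 291.2 kN/m, acting at H/3 = 2.900 m above the base.
Overturning moment M_o = P_a × H/3 = 291.2 × 2.900 = 844.6.
Resisting moment M_r = W × 2.66 = 937.5 × 2.66 = 2494.
FS_overturning = M_r/M_o = 2494/844.6 = 2.953.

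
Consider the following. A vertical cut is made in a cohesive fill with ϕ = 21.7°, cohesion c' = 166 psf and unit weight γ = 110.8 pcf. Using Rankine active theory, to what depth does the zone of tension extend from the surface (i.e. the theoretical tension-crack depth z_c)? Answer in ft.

4.42 ft

K_a = tan²(45° − 21.7°/2) = 0.4601; √K_a = 0.6783.
The active pressure is zero where K_a γ z = 2c√K_a, so z_c = 2c/(γ√K_a) = 2×166/(110.8×0.6783) = 4.417 ft.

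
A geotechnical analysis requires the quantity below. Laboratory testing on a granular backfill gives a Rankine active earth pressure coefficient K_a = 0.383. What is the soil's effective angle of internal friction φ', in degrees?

26.5°

K_a = tan²(45° − φ/2) ⇒ 45° − φ/2 = arctan(√0.383) = 31.75°.
φ = 2(45° − 31.75°) = 26.50°.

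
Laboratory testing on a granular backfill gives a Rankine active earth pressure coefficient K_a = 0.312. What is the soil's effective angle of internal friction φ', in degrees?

K_a = tan²(45° − φ/2) ⇒ 45° − φ/2 = arctan(√0.312) = 29.19°.
φ = 2(45° − 29.19°) = 31.63°.

31.6°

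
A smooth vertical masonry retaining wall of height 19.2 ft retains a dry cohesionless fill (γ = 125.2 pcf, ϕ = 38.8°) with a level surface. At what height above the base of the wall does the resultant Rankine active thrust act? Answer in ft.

K_a = 0.2296.
The pressure distribution is triangular, so the resultant acts at H/3 above the base = 19.2/3 = 6.400 ft.

6.40 ft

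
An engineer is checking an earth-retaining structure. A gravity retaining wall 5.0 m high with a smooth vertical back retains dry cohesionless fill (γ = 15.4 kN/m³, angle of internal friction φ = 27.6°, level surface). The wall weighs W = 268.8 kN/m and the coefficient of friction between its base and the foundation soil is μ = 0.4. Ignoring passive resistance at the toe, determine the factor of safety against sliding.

1.52

K_a = tan²(45° − 27.6°/2) = 0.3668.
P_a = ½K_aγH² = 0.5×0.3668×15.4×5.0² = 70.60 kN/m, acting at H/3 = 1.667 m above the base.
FS_sliding = μW / P_a = 0.4×268.8 / 70.60 = 1.523.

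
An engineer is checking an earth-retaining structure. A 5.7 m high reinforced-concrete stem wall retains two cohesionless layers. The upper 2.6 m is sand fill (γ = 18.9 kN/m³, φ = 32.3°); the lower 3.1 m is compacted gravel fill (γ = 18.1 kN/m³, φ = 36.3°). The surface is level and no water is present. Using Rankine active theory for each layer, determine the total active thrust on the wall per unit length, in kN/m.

K_a1 = tan²(45°−32.3°/2) = 0.3035; K_a2 = tan²(45°−36.3°/2) = 0.2563.
Layer 1: σ at base = K_a1 γ₁ h₁ = 14.91 kPa; P₁ = ½×14.91×2.6 = 19.39.
Layer 2: σ_v at top = γ₁h₁ = 49.14; σ_h top = K_a2×49.14 = 12.59; σ_h base = K_a2×(49.14+18.1×3.1) = 26.97.
P₂ = ½(12.59+26.97)×3.1 = 61.33. Total P_a = 19.39+61.33 = 80.71 kN/m.

80.7 kN/m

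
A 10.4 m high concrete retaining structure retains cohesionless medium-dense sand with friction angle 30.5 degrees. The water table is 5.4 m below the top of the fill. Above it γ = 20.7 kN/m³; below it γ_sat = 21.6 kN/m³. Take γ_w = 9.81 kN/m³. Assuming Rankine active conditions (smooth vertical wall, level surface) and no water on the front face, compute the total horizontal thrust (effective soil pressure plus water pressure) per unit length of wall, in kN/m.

K_a = tan²(45° − φ/2) = 0.3267.
γ' = 21.6 − 9.81 = 11.79 kN/m³. Depth below WT = 5.0 m.
σ'_h at WT = K_a γ d_w = 36.51 kPa; at base = 36.51 + K_a γ' × 5.0 = 55.77 kPa.
P₁ (0–5.4 m) = ½×36.51×5.4 = 98.59. P₂ (5.4–10.4 m) = ½(36.51+55.77)×5.0 = 230.7.
P_w = ½ γ_w h₂² = 0.5×9.81×5.0² = 122.6. Total = 98.59+230.7+122.6 = 451.9 kN/m.

452 kN/m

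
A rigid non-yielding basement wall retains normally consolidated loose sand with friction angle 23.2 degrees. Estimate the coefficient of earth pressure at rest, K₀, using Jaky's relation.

K₀ = 1 − sin φ' = 1 − sin 23.2° = 0.6061.

0.606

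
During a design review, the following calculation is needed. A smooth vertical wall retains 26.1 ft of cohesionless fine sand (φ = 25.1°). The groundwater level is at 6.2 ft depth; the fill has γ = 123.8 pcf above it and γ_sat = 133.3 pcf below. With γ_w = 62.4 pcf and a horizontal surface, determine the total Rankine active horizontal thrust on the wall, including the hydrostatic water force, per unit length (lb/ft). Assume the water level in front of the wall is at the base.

25200 lb/ft

K_a = tan²(45° − φ/2) = 0.4043.
γ' = 133.3 − 62.4 = 70.90 pcf. Depth below WT = 19.9 ft.
σ'_h at WT = K_a γ d_w = 310.3 psf; at base = 310.3 + K_a γ' × 19.9 = 880.8 psf.
P₁ (0–6.2 ft) = ½×310.3×6.2 = 962.0. P₂ (6.2–26.1 ft) = ½(310.3+880.8)×19.9 = 11850.
P_w = ½ γ_w h₂² = 0.5×62.4×19.9² = 12360. Total = 962.0+11850+12360 = 25170 lb/ft.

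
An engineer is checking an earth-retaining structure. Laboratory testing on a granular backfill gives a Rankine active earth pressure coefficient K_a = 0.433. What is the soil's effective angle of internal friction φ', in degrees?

23.3°

K_a = tan²(45° − φ/2) ⇒ 45° − φ/2 = arctan(√0.433) = 33.35°.
φ = 2(45° − 33.35°) = 23.31°.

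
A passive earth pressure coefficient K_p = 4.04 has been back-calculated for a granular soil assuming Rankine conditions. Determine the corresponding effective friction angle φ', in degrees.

K_p = (1+sin φ)/(1−sin φ) ⇒ sin φ = (K_p − 1)/(K_p + 1) = 0.6032.
φ = arcsin(0.6032) = 37.10°.

37.1°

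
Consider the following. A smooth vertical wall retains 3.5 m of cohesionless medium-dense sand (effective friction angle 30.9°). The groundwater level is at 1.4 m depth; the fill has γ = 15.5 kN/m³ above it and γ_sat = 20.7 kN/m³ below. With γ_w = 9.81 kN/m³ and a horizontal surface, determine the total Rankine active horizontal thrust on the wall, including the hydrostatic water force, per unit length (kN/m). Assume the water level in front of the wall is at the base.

K_a = tan²(45° − φ/2) = 0.3214.
γ' = 20.7 − 9.81 = 10.89 kN/m³. Depth below WT = 2.1 m.
σ'_h at WT = K_a γ d_w = 6.974 kPa; at base = 6.974 + K_a γ' × 2.1 = 14.32 kPa.
P₁ (0–1.4 m) = ½×6.974×1.4 = 4.882. P₂ (1.4–3.5 m) = ½(6.974+14.32)×2.1 = 22.36.
P_w = ½ γ_w h₂² = 0.5×9.81×2.1² = 21.63. Total = 4.882+22.36+21.63 = 48.88 kN/m.

48.9 kN/m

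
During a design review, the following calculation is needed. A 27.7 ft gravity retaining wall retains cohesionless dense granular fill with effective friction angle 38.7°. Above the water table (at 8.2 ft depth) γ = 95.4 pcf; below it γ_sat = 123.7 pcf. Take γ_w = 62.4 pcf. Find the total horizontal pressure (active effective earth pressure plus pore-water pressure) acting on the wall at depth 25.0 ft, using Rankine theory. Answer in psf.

K_a = (1 − sin φ)/(1 + sin φ) = 0.2306.
γ' = 123.7 − 62.4 = 61.30 pcf.
Effective vertical stress at 25.0 ft: σ'_v = 95.4×8.2 + 61.30×16.8 = 1812 psf.
σ'_h = K_a σ'_v = 0.2306 × 1812 = 417.8 psf; u = γ_w × 16.8 = 1048 psf.
Total σ_h = 417.8 + 1048 = 1466 psf.

1470 psf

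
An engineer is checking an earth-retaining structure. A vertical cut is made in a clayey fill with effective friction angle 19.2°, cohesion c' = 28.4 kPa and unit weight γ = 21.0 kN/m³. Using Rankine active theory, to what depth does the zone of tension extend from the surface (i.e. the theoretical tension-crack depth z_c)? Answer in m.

K_a = tan²(45° − 19.2°/2) = 0.5050; √K_a = 0.7107.
The active pressure is zero where K_a γ z = 2c√K_a, so z_c = 2c/(γ√K_a) = 2×28.4/(21.0×0.7107) = 3.806 m.

3.81 m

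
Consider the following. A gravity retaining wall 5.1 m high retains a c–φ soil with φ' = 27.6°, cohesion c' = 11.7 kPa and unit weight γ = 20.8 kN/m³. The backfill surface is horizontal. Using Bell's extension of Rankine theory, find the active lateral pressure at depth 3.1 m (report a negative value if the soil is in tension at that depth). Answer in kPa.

9.48 kPa

K_a = (1 − sin φ)/(1 + sin φ) = 0.3668.
σ_a = K_a γ z − 2c√K_a = 0.3668×20.8×3.1 − 2×11.7×0.6056 = 9.478 kPa.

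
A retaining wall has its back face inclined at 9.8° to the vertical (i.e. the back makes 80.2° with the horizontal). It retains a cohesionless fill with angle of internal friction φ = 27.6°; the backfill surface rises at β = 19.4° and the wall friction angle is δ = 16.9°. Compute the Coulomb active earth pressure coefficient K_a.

K_a = sin²(α+φ) / [sin²α · sin(α−δ) · (1 + √{sin(φ+δ)sin(φ−β) / (sin(α−δ)sin(α+β))})²].
With α = 80.2°, φ = 27.6°, δ = 16.9°, β = 19.4°: K_a = 0.5847.

0.585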